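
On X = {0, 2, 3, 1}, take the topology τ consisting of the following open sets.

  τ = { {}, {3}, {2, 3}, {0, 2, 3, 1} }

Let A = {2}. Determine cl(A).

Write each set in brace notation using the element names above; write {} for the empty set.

closure: X∖int(X∖A) = X∖{3} = {0, 2, 1}

{0, 2, 1}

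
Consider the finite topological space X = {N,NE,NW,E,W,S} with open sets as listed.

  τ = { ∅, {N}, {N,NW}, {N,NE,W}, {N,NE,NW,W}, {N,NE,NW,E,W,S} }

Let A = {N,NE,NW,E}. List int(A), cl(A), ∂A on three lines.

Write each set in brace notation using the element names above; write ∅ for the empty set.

int(A) = {N,NW}
cl(A)  = {N,NE,NW,E,W,S}
∂A     = {NE,E,W,S}

opens ⊆ A: ∅, {N}, {N,NW}; union → int = {N,NW}
complement {W,S}; its interior ∅; cl(A) = X∖∅ = {N,NE,NW,E,W,S}
boundary = {N,NE,NW,E,W,S} ∖ {N,NW} = {NE,E,W,S}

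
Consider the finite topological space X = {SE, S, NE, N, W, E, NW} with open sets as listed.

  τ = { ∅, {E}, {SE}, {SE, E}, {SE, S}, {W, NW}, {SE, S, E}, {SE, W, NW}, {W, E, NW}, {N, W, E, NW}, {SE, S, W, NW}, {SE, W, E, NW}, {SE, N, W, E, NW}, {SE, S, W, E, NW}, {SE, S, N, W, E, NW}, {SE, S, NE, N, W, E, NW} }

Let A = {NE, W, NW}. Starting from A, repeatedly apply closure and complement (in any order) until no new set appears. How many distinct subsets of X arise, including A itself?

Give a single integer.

closure: X∖int(X∖A) = X∖{SE, S, E} = {NE, N, W, NW}
Let k=closure and c=complement:
  1. A     = {NE, W, NW}
  2. kA    = {NE, N, W, NW}
  3. cA    = {SE, S, N, E}
  4. ckA   = {SE, S, E}
  5. kcA   = {SE, S, NE, N, E}
  6. ckcA  = {W, NW}
— saturated at 6

6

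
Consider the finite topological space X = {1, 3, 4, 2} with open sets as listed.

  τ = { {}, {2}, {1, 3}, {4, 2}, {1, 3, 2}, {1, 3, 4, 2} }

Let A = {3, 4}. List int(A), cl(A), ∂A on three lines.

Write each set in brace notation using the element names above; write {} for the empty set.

int(A) = {}
cl(A)  = {1, 3, 4}
∂A     = {1, 3, 4}

U open, U⊆A: {}. int(A) = ⋃ = {}
X∖A={1, 2}, int(X∖A)={2}, hence cl(A)={1, 3, 4}
∂A: remove int from cl → {1, 3, 4}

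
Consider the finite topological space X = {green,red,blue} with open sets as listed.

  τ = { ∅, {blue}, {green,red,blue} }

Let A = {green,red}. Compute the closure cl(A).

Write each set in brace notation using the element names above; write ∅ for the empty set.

X∖A={blue}, int(X∖A)={blue}, hence cl(A)={green,red}

{green,red}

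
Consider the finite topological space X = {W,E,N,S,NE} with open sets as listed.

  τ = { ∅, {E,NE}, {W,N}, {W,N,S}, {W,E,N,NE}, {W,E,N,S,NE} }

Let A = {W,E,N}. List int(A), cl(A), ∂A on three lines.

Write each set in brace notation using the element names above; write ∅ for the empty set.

int(A) = {W,N}
cl(A)  = {W,E,N,S,NE}
∂A     = {E,S,NE}

interior: largest open inside A is {W,N} (from ∅, {W,N})
cl via duality: int({S,NE}) = ∅, so X∖∅ = {W,E,N,S,NE}
cl∖int = {E,S,NE}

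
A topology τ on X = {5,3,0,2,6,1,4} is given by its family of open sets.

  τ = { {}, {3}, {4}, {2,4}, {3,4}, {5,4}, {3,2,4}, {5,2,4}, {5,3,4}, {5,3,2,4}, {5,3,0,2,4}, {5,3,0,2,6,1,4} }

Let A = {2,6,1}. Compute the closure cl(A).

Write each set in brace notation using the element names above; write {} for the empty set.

{0,2,6,1}

complement {5,3,0,4}; its interior {5,3,4}; cl(A) = X∖{5,3,4} = {0,2,6,1}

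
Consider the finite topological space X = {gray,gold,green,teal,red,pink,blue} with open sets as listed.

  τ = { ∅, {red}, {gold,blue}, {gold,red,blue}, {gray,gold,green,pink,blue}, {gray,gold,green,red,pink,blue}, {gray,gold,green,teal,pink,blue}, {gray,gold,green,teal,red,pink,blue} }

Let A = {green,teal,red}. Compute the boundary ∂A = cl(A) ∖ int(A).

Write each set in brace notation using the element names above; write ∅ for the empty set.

open subsets of A: ∅, {red}; so int(A) = {red}
closure: X∖int(X∖A) = X∖{gold,blue} = {gray,green,teal,red,pink}
∂A = {gray,green,teal,red,pink} minus {red} = {gray,green,teal,pink}

{gray,green,teal,pink}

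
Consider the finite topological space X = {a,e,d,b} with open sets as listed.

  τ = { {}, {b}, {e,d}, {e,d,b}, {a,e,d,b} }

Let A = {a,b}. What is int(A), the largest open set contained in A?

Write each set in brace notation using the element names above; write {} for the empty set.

{b}

opens ⊆ A: {}, {b}; union → int = {b}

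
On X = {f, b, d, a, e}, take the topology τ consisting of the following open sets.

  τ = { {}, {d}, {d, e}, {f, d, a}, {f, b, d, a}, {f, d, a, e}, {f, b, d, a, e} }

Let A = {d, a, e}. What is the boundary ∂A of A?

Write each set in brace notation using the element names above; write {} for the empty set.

U open, U⊆A: {}, {d}, {d, e}. int(A) = ⋃ = {d, e}
X∖A={f, b}, int(X∖A)={}, hence cl(A)={f, b, d, a, e}
∂A: remove int from cl → {f, b, a}

{f, b, a}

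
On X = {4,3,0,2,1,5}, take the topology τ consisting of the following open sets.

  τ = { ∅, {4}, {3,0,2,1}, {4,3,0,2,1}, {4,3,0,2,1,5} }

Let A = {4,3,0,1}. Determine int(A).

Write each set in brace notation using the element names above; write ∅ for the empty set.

interior: largest open inside A is {4} (from ∅, {4})

{4}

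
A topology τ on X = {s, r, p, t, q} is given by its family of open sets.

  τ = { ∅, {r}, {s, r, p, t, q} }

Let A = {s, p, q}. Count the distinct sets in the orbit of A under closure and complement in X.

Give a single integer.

6

cl via duality: int({r, t}) = {r}, so X∖{r} = {s, p, t, q}
Write k for closure, c for complement:
  1. A     = {s, p, q}
  2. kA    = {s, p, t, q}
  3. cA    = {r, t}
  4. ckA   = {r}
  5. kcA   = {s, r, p, t, q}
  6. ckcA  = ∅
applying k or c yields no new set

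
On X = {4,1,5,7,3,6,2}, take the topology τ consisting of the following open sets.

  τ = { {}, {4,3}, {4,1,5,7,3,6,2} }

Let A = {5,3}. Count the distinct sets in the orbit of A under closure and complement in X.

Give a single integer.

complement {4,1,7,6,2}; its interior {}; cl(A) = X∖{} = {4,1,5,7,3,6,2}
With k = closure, c = complement:
  1. A     = {5,3}
  2. kA    = {4,1,5,7,3,6,2}
  3. cA    = {4,1,7,6,2}
  4. ckA   = {}
k, c of each give nothing new

4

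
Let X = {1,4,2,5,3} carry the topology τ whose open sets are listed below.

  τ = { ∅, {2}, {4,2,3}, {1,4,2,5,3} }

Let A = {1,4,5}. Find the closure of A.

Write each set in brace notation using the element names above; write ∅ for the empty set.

closure: X∖int(X∖A) = X∖{2} = {1,4,5,3}

{1,4,5,3}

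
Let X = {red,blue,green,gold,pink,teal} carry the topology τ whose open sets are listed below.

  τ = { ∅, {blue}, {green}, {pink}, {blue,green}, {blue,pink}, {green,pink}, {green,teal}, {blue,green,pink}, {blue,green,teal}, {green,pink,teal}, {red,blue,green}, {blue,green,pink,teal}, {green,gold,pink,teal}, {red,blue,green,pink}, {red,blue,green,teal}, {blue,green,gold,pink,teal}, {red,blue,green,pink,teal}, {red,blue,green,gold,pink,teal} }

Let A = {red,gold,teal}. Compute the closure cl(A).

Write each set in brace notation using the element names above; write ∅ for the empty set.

closure: X∖int(X∖A) = X∖{blue,green,pink} = {red,gold,teal}

{red,gold,teal}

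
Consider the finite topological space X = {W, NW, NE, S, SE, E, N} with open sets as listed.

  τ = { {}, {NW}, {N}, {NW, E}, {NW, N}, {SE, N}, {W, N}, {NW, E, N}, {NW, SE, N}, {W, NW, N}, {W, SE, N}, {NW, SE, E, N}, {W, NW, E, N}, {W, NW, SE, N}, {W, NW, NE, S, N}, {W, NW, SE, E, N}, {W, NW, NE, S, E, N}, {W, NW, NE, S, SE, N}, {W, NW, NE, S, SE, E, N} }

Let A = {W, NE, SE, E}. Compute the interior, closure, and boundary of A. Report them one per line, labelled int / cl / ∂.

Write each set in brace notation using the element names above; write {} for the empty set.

int(A) = {}
cl(A)  = {W, NE, S, SE, E}
∂A     = {W, NE, S, SE, E}

open subsets of A: {}; so int(A) = {}
closure: X∖int(X∖A) = X∖{NW, N} = {W, NE, S, SE, E}
∂A = {W, NE, S, SE, E} minus {} = {W, NE, S, SE, E}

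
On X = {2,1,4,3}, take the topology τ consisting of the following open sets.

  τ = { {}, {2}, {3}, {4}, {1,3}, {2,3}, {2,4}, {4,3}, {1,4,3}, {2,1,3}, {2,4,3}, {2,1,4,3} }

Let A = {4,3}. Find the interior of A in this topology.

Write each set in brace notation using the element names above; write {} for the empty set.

U open, U⊆A: {}, {4}, {3}, {4,3}. int(A) = ⋃ = {4,3}

{4,3}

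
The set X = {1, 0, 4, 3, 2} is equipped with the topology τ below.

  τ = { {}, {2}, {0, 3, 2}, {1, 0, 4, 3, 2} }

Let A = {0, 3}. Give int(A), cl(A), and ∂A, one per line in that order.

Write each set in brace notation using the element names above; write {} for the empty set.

U open, U⊆A: {}. int(A) = ⋃ = {}
X∖A={1, 4, 2}, int(X∖A)={2}, hence cl(A)={1, 0, 4, 3}
∂A: remove int from cl → {1, 0, 4, 3}

int(A) = {}
cl(A)  = {1, 0, 4, 3}
∂A     = {1, 0, 4, 3}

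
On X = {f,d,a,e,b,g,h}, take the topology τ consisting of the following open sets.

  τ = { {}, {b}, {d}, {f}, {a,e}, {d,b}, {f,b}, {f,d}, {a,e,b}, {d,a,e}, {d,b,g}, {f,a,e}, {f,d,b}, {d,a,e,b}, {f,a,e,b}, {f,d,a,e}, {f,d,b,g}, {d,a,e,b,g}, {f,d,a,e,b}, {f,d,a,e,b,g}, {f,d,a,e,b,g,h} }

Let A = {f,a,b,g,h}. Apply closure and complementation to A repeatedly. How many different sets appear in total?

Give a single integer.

10

cl via duality: int({d,e}) = {d}, so X∖{d} = {f,a,e,b,g,h}
Write k for closure, c for complement:
  1. A     = {f,a,b,g,h}
  2. kA    = {f,a,e,b,g,h}
  3. cA    = {d,e}
  4. ckA   = {d}
  5. kcA   = {d,a,e,g,h}
  6. kckA  = {d,g,h}
  7. ckcA  = {f,b}
  8. ckckA = {f,a,e,b}
  9. kckcA = {f,b,g,h}
  10. ckckcA = {d,a,e}
applying k or c yields no new set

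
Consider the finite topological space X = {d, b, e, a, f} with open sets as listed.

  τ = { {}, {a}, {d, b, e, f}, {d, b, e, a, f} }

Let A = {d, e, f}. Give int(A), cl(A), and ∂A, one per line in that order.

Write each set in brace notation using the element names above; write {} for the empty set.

open subsets of A: {}; so int(A) = {}
closure: X∖int(X∖A) = X∖{a} = {d, b, e, f}
∂A = {d, b, e, f} minus {} = {d, b, e, f}

int(A) = {}
cl(A)  = {d, b, e, f}
∂A     = {d, b, e, f}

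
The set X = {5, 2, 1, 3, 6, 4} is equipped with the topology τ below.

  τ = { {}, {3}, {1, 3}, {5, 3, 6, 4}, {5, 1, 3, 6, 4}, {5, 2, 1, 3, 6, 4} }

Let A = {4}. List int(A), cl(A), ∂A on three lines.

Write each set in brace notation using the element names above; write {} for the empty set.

int(A) = {}
cl(A)  = {5, 2, 6, 4}
∂A     = {5, 2, 6, 4}

interior: largest open inside A is {} (from {})
cl via duality: int({5, 2, 1, 3, 6}) = {1, 3}, so X∖{1, 3} = {5, 2, 6, 4}
cl∖int = {5, 2, 6, 4}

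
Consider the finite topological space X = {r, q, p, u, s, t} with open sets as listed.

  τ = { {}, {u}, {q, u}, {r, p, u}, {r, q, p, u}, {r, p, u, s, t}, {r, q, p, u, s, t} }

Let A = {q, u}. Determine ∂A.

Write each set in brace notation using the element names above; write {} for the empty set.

interior: largest open inside A is {q, u} (from {}, {u}, {q, u})
cl via duality: int({r, p, s, t}) = {}, so X∖{} = {r, q, p, u, s, t}
cl∖int = {r, p, s, t}

{r, p, s, t}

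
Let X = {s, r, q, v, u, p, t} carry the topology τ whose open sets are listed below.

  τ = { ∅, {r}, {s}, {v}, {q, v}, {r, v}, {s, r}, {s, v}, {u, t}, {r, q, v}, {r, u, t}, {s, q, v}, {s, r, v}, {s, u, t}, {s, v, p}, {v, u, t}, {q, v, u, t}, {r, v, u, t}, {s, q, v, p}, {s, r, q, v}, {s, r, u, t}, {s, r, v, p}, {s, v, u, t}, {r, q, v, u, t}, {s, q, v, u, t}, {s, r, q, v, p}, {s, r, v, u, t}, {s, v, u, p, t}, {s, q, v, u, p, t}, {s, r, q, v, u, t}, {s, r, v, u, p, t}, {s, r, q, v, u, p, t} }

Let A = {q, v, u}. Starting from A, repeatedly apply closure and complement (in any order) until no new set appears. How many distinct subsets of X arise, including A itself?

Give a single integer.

10

closure: X∖int(X∖A) = X∖{s, r} = {q, v, u, p, t}
Let k=closure and c=complement:
  1. A     = {q, v, u}
  2. kA    = {q, v, u, p, t}
  3. cA    = {s, r, p, t}
  4. ckA   = {s, r}
  5. kcA   = {s, r, u, p, t}
  6. kckA  = {s, r, p}
  7. ckcA  = {q, v}
  8. ckckA = {q, v, u, t}
  9. kckcA = {q, v, p}
  10. ckckcA = {s, r, u, t}
— saturated at 10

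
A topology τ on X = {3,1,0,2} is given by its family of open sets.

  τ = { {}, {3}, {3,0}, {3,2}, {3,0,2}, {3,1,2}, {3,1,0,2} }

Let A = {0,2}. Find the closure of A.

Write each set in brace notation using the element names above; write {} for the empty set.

complement {3,1}; its interior {3}; cl(A) = X∖{3} = {1,0,2}

{1,0,2}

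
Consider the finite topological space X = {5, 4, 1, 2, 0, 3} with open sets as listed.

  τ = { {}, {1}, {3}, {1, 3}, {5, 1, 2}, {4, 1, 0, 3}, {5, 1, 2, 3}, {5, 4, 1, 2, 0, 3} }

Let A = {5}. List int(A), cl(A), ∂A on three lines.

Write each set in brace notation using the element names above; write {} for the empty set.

int(A) = {}
cl(A)  = {5, 2}
∂A     = {5, 2}

open subsets of A: {}; so int(A) = {}
closure: X∖int(X∖A) = X∖{4, 1, 0, 3} = {5, 2}
∂A = {5, 2} minus {} = {5, 2}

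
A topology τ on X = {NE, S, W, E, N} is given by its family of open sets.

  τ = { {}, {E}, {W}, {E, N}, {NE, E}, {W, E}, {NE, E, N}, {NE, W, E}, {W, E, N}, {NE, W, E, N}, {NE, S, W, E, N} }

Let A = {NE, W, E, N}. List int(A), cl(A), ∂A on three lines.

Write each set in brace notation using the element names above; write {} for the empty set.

interior: largest open inside A is {NE, W, E, N} (from {}, {E}, {W}, {E, N}, {NE, E}, {W, E}, {NE, W, E}, {W, E, N}, {NE, E, N}, {NE, W, E, N})
cl via duality: int({S}) = {}, so X∖{} = {NE, S, W, E, N}
cl∖int = {S}

int(A) = {NE, W, E, N}
cl(A)  = {NE, S, W, E, N}
∂A     = {S}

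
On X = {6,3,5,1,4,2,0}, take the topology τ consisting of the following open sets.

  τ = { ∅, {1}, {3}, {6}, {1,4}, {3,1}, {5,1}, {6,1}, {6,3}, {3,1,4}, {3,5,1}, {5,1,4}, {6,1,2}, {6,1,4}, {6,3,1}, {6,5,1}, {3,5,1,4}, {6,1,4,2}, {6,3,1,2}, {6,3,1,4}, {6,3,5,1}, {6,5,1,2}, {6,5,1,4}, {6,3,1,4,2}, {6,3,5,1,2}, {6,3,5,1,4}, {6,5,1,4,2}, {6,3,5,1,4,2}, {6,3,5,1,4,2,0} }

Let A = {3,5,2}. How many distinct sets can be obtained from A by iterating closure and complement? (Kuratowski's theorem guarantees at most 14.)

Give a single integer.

8

cl via duality: int({6,1,4,0}) = {6,1,4}, so X∖{6,1,4} = {3,5,2,0}
Write k for closure, c for complement:
  1. A     = {3,5,2}
  2. kA    = {3,5,2,0}
  3. cA    = {6,1,4,0}
  4. ckA   = {6,1,4}
  5. kcA   = {6,5,1,4,2,0}
  6. ckcA  = {3}
  7. kckcA = {3,0}
  8. ckckcA = {6,5,1,4,2}
applying k or c yields no new set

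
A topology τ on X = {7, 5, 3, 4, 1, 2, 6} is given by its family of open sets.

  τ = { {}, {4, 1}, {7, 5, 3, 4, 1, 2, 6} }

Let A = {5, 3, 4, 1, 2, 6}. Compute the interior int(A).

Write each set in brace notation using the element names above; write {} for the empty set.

{4, 1}

U open, U⊆A: {}, {4, 1}. int(A) = ⋃ = {4, 1}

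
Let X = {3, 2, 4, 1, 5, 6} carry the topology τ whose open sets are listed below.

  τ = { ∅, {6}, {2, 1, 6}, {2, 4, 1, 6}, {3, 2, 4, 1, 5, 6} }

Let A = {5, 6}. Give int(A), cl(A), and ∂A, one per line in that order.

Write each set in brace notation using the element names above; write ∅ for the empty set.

int(A) = {6}
cl(A)  = {3, 2, 4, 1, 5, 6}
∂A     = {3, 2, 4, 1, 5}

interior: largest open inside A is {6} (from ∅, {6})
cl via duality: int({3, 2, 4, 1}) = ∅, so X∖∅ = {3, 2, 4, 1, 5, 6}
cl∖int = {3, 2, 4, 1, 5}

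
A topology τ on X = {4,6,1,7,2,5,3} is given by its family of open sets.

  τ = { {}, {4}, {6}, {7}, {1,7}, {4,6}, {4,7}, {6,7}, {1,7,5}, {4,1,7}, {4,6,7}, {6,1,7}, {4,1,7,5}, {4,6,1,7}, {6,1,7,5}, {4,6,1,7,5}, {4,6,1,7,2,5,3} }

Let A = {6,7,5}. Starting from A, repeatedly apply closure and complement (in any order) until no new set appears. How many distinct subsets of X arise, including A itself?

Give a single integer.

8

closure: X∖int(X∖A) = X∖{4} = {6,1,7,2,5,3}
Let k=closure and c=complement:
  1. A     = {6,7,5}
  2. kA    = {6,1,7,2,5,3}
  3. cA    = {4,1,2,3}
  4. ckA   = {4}
  5. kcA   = {4,1,2,5,3}
  6. kckA  = {4,2,3}
  7. ckcA  = {6,7}
  8. ckckA = {6,1,7,5}
— saturated at 8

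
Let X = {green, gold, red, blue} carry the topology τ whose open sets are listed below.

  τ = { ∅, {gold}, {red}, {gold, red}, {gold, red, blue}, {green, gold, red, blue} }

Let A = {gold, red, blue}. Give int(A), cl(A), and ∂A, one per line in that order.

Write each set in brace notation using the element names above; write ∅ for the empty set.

U open, U⊆A: ∅, {red}, {gold}, {gold, red}, {gold, red, blue}. int(A) = ⋃ = {gold, red, blue}
X∖A={green}, int(X∖A)=∅, hence cl(A)={green, gold, red, blue}
∂A: remove int from cl → {green}

int(A) = {gold, red, blue}
cl(A)  = {green, gold, red, blue}
∂A     = {green}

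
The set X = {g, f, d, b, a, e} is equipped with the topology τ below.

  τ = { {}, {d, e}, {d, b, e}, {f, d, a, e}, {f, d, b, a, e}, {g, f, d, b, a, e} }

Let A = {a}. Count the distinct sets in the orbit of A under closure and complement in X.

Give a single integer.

cl via duality: int({g, f, d, b, e}) = {d, b, e}, so X∖{d, b, e} = {g, f, a}
Write k for closure, c for complement:
  1. A     = {a}
  2. kA    = {g, f, a}
  3. cA    = {g, f, d, b, e}
  4. ckA   = {d, b, e}
  5. kcA   = {g, f, d, b, a, e}
  6. ckcA  = {}
applying k or c yields no new set

6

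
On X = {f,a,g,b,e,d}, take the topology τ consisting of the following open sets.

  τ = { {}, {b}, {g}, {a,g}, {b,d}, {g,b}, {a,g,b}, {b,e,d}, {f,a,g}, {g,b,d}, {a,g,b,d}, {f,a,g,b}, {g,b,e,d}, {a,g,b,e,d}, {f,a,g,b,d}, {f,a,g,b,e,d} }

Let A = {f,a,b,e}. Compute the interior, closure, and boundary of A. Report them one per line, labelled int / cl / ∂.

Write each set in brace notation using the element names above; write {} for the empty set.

interior: largest open inside A is {b} (from {}, {b})
cl via duality: int({g,d}) = {g}, so X∖{g} = {f,a,b,e,d}
cl∖int = {f,a,e,d}

int(A) = {b}
cl(A)  = {f,a,b,e,d}
∂A     = {f,a,e,d}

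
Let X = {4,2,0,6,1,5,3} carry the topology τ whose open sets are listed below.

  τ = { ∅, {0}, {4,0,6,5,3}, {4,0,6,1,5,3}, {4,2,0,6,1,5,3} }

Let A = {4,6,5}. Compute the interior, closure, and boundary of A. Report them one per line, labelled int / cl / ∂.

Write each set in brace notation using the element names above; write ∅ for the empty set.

int(A) = ∅
cl(A)  = {4,2,6,1,5,3}
∂A     = {4,2,6,1,5,3}

interior: largest open inside A is ∅ (from ∅)
cl via duality: int({2,0,1,3}) = {0}, so X∖{0} = {4,2,6,1,5,3}
cl∖int = {4,2,6,1,5,3}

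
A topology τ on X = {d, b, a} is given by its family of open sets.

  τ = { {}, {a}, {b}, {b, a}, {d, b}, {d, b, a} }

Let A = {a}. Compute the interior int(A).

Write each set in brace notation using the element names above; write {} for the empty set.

U open, U⊆A: {}, {a}. int(A) = ⋃ = {a}

{a}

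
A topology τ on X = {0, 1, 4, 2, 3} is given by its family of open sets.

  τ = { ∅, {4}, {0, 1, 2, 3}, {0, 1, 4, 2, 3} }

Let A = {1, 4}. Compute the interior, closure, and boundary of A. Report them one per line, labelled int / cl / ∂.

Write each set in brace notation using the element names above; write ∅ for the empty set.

int(A) = {4}
cl(A)  = {0, 1, 4, 2, 3}
∂A     = {0, 1, 2, 3}

interior: largest open inside A is {4} (from ∅, {4})
cl via duality: int({0, 2, 3}) = ∅, so X∖∅ = {0, 1, 4, 2, 3}
cl∖int = {0, 1, 2, 3}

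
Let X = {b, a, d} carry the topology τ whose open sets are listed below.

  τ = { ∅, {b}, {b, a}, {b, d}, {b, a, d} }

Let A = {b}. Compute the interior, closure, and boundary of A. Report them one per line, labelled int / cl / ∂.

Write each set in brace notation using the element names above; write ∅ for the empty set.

int(A) = {b}
cl(A)  = {b, a, d}
∂A     = {a, d}

U open, U⊆A: ∅, {b}. int(A) = ⋃ = {b}
X∖A={a, d}, int(X∖A)=∅, hence cl(A)={b, a, d}
∂A: remove int from cl → {a, d}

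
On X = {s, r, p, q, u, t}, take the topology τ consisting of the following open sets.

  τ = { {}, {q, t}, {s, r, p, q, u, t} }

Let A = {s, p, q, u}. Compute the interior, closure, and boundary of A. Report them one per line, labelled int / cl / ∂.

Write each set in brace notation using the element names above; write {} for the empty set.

int(A) = {}
cl(A)  = {s, r, p, q, u, t}
∂A     = {s, r, p, q, u, t}

interior: largest open inside A is {} (from {})
cl via duality: int({r, t}) = {}, so X∖{} = {s, r, p, q, u, t}
cl∖int = {s, r, p, q, u, t}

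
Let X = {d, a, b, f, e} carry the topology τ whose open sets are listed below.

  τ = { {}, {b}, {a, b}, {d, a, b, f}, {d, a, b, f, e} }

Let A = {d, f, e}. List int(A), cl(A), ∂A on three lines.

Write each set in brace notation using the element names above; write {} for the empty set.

int(A) = {}
cl(A)  = {d, f, e}
∂A     = {d, f, e}

interior: largest open inside A is {} (from {})
cl via duality: int({a, b}) = {a, b}, so X∖{a, b} = {d, f, e}
cl∖int = {d, f, e}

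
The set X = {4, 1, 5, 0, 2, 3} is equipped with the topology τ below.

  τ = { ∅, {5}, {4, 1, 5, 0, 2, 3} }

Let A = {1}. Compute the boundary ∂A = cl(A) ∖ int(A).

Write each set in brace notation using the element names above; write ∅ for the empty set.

{4, 1, 0, 2, 3}

U open, U⊆A: ∅. int(A) = ⋃ = ∅
X∖A={4, 5, 0, 2, 3}, int(X∖A)={5}, hence cl(A)={4, 1, 0, 2, 3}
∂A: remove int from cl → {4, 1, 0, 2, 3}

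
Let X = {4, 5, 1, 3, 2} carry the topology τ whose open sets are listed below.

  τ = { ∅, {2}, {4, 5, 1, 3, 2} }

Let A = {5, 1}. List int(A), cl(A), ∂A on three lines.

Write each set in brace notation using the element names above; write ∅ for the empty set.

open subsets of A: ∅; so int(A) = ∅
closure: X∖int(X∖A) = X∖{2} = {4, 5, 1, 3}
∂A = {4, 5, 1, 3} minus ∅ = {4, 5, 1, 3}

int(A) = ∅
cl(A)  = {4, 5, 1, 3}
∂A     = {4, 5, 1, 3}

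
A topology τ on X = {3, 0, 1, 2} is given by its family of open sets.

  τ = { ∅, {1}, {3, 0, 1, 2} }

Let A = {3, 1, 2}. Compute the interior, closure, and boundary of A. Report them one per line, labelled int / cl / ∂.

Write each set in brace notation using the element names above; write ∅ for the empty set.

opens ⊆ A: ∅, {1}; union → int = {1}
complement {0}; its interior ∅; cl(A) = X∖∅ = {3, 0, 1, 2}
boundary = {3, 0, 1, 2} ∖ {1} = {3, 0, 2}

int(A) = {1}
cl(A)  = {3, 0, 1, 2}
∂A     = {3, 0, 2}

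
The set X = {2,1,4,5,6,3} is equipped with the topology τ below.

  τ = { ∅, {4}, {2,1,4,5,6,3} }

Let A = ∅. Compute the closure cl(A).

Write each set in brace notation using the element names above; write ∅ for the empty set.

closure: X∖int(X∖A) = X∖{2,1,4,5,6,3} = ∅

∅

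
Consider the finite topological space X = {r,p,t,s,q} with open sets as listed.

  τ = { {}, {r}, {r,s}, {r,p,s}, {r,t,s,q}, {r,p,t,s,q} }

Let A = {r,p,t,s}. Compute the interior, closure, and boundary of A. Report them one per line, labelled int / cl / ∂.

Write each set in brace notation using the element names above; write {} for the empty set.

open subsets of A: {}, {r}, {r,s}, {r,p,s}; so int(A) = {r,p,s}
closure: X∖int(X∖A) = X∖{} = {r,p,t,s,q}
∂A = {r,p,t,s,q} minus {r,p,s} = {t,q}

int(A) = {r,p,s}
cl(A)  = {r,p,t,s,q}
∂A     = {t,q}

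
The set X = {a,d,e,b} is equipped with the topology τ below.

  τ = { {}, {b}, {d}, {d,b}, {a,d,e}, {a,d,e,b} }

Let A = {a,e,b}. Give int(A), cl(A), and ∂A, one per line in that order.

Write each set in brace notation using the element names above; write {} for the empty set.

U open, U⊆A: {}, {b}. int(A) = ⋃ = {b}
X∖A={d}, int(X∖A)={d}, hence cl(A)={a,e,b}
∂A: remove int from cl → {a,e}

int(A) = {b}
cl(A)  = {a,e,b}
∂A     = {a,e}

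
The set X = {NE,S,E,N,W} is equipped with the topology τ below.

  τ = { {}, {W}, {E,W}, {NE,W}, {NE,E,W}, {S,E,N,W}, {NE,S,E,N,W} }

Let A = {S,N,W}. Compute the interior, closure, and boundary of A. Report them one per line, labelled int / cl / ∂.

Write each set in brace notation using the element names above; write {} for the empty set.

open subsets of A: {}, {W}; so int(A) = {W}
closure: X∖int(X∖A) = X∖{} = {NE,S,E,N,W}
∂A = {NE,S,E,N,W} minus {W} = {NE,S,E,N}

int(A) = {W}
cl(A)  = {NE,S,E,N,W}
∂A     = {NE,S,E,N}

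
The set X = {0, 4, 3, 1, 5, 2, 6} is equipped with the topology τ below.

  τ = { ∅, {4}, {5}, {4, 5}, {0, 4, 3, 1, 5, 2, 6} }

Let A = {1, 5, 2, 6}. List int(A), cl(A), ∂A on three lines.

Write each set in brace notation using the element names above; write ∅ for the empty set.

int(A) = {5}
cl(A)  = {0, 3, 1, 5, 2, 6}
∂A     = {0, 3, 1, 2, 6}

open subsets of A: ∅, {5}; so int(A) = {5}
closure: X∖int(X∖A) = X∖{4} = {0, 3, 1, 5, 2, 6}
∂A = {0, 3, 1, 5, 2, 6} minus {5} = {0, 3, 1, 2, 6}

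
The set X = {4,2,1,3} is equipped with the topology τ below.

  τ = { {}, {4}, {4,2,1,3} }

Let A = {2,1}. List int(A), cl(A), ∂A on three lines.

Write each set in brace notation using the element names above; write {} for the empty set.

int(A) = {}
cl(A)  = {2,1,3}
∂A     = {2,1,3}

open subsets of A: {}; so int(A) = {}
closure: X∖int(X∖A) = X∖{4} = {2,1,3}
∂A = {2,1,3} minus {} = {2,1,3}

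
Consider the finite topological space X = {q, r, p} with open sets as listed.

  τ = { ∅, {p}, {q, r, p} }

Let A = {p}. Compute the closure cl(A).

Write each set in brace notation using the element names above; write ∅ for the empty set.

{q, r, p}

cl via duality: int({q, r}) = ∅, so X∖∅ = {q, r, p}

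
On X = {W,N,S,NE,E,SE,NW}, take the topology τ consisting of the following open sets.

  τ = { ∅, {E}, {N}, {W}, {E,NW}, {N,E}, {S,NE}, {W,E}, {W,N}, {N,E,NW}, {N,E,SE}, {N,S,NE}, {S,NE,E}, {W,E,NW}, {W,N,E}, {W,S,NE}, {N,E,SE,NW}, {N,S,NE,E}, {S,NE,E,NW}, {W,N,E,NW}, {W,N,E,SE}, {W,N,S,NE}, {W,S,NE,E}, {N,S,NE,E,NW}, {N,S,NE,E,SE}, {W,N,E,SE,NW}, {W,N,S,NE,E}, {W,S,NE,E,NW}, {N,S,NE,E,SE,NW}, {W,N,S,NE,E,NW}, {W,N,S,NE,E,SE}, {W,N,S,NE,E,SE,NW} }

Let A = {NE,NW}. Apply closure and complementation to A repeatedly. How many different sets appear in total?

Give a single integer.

8

cl via duality: int({W,N,S,E,SE}) = {W,N,E,SE}, so X∖{W,N,E,SE} = {S,NE,NW}
Write k for closure, c for complement:
  1. A     = {NE,NW}
  2. kA    = {S,NE,NW}
  3. cA    = {W,N,S,E,SE}
  4. ckA   = {W,N,E,SE}
  5. kcA   = {W,N,S,NE,E,SE,NW}
  6. kckA  = {W,N,E,SE,NW}
  7. ckcA  = ∅
  8. ckckA = {S,NE}
applying k or c yields no new set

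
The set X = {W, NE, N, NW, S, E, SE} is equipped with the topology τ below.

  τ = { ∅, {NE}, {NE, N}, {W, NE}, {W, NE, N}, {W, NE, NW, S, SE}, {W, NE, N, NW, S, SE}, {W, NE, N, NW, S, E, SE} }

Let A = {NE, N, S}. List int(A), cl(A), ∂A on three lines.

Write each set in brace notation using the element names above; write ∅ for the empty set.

int(A) = {NE, N}
cl(A)  = {W, NE, N, NW, S, E, SE}
∂A     = {W, NW, S, E, SE}

U open, U⊆A: ∅, {NE}, {NE, N}. int(A) = ⋃ = {NE, N}
X∖A={W, NW, E, SE}, int(X∖A)=∅, hence cl(A)={W, NE, N, NW, S, E, SE}
∂A: remove int from cl → {W, NW, S, E, SE}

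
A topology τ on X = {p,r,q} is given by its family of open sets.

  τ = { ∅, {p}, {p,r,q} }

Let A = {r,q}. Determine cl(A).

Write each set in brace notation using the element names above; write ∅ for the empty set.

cl via duality: int({p}) = {p}, so X∖{p} = {r,q}

{r,q}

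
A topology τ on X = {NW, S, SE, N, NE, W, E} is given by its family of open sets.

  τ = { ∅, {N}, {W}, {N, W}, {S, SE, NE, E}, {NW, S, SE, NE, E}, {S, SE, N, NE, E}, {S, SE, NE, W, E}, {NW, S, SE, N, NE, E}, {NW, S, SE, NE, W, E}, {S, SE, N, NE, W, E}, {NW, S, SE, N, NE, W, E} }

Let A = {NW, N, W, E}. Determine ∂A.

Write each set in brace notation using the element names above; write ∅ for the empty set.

{NW, S, SE, NE, E}

U open, U⊆A: ∅, {N}, {W}, {N, W}. int(A) = ⋃ = {N, W}
X∖A={S, SE, NE}, int(X∖A)=∅, hence cl(A)={NW, S, SE, N, NE, W, E}
∂A: remove int from cl → {NW, S, SE, NE, E}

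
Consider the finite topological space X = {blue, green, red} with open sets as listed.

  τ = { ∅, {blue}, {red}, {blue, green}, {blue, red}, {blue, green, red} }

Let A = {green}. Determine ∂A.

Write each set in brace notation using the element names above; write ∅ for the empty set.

{green}

open subsets of A: ∅; so int(A) = ∅
closure: X∖int(X∖A) = X∖{blue, red} = {green}
∂A = {green} minus ∅ = {green}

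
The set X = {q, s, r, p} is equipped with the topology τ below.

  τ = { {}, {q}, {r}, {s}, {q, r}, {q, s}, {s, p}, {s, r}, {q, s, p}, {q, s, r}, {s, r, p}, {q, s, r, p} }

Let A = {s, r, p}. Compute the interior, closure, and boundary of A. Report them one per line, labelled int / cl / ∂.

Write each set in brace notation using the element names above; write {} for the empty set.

U open, U⊆A: {}, {r}, {s}, {s, p}, {s, r}, {s, r, p}. int(A) = ⋃ = {s, r, p}
X∖A={q}, int(X∖A)={q}, hence cl(A)={s, r, p}
∂A: remove int from cl → {}

int(A) = {s, r, p}
cl(A)  = {s, r, p}
∂A     = {}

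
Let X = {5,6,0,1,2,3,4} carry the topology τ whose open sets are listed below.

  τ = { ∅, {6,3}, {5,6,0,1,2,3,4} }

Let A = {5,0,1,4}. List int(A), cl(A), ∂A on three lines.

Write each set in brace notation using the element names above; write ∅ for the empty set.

int(A) = ∅
cl(A)  = {5,0,1,2,4}
∂A     = {5,0,1,2,4}

U open, U⊆A: ∅. int(A) = ⋃ = ∅
X∖A={6,2,3}, int(X∖A)={6,3}, hence cl(A)={5,0,1,2,4}
∂A: remove int from cl → {5,0,1,2,4}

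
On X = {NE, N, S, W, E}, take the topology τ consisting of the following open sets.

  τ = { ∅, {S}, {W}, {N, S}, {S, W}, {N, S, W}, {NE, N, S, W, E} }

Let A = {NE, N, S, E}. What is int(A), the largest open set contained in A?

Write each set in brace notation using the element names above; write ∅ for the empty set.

U open, U⊆A: ∅, {S}, {N, S}. int(A) = ⋃ = {N, S}

{N, S}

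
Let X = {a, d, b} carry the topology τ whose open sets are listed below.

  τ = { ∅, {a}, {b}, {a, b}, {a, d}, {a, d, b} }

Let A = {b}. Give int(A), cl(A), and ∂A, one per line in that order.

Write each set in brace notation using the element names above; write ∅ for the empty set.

opens ⊆ A: ∅, {b}; union → int = {b}
complement {a, d}; its interior {a, d}; cl(A) = X∖{a, d} = {b}
boundary = {b} ∖ {b} = ∅

int(A) = {b}
cl(A)  = {b}
∂A     = ∅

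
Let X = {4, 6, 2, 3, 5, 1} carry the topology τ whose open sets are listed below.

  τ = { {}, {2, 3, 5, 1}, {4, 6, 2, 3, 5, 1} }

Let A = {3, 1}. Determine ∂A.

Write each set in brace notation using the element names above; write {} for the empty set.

interior: largest open inside A is {} (from {})
cl via duality: int({4, 6, 2, 5}) = {}, so X∖{} = {4, 6, 2, 3, 5, 1}
cl∖int = {4, 6, 2, 3, 5, 1}

{4, 6, 2, 3, 5, 1}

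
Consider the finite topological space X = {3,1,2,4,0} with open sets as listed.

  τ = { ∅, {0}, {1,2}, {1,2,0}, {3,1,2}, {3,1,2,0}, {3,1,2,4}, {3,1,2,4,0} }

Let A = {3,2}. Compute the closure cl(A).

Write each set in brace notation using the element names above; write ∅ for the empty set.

{3,1,2,4}

closure: X∖int(X∖A) = X∖{0} = {3,1,2,4}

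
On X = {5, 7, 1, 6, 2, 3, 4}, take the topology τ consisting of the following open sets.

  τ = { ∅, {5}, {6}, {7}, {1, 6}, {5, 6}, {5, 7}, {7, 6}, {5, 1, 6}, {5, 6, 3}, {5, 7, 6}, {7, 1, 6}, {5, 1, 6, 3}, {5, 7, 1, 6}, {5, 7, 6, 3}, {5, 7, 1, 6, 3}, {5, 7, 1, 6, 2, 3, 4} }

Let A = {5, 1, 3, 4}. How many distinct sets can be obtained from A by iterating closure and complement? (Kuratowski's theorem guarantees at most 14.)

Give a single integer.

closure: X∖int(X∖A) = X∖{7, 6} = {5, 1, 2, 3, 4}
Let k=closure and c=complement:
  1. A     = {5, 1, 3, 4}
  2. kA    = {5, 1, 2, 3, 4}
  3. cA    = {7, 6, 2}
  4. ckA   = {7, 6}
  5. kcA   = {7, 1, 6, 2, 3, 4}
  6. ckcA  = {5}
  7. kckcA = {5, 2, 3, 4}
  8. ckckcA = {7, 1, 6}
— saturated at 8

8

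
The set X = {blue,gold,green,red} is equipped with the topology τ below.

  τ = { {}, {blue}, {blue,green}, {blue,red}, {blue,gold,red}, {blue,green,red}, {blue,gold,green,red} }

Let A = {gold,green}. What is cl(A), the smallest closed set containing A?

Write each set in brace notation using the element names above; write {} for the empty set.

complement {blue,red}; its interior {blue,red}; cl(A) = X∖{blue,red} = {gold,green}

{gold,green}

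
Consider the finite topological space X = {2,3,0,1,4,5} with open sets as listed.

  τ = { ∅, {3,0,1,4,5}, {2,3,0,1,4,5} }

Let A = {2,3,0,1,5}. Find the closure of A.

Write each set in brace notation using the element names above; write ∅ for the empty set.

{2,3,0,1,4,5}

X∖A={4}, int(X∖A)=∅, hence cl(A)={2,3,0,1,4,5}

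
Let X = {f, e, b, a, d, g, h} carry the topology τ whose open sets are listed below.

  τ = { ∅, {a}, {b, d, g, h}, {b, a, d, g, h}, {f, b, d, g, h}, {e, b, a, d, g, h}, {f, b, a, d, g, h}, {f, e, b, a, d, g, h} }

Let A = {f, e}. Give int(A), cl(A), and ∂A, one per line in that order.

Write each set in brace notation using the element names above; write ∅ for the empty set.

int(A) = ∅
cl(A)  = {f, e}
∂A     = {f, e}

open subsets of A: ∅; so int(A) = ∅
closure: X∖int(X∖A) = X∖{b, a, d, g, h} = {f, e}
∂A = {f, e} minus ∅ = {f, e}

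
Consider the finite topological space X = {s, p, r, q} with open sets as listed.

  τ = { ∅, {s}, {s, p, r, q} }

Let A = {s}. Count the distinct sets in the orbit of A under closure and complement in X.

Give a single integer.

complement {p, r, q}; its interior ∅; cl(A) = X∖∅ = {s, p, r, q}
With k = closure, c = complement:
  1. A     = {s}
  2. kA    = {s, p, r, q}
  3. cA    = {p, r, q}
  4. ckA   = ∅
k, c of each give nothing new

4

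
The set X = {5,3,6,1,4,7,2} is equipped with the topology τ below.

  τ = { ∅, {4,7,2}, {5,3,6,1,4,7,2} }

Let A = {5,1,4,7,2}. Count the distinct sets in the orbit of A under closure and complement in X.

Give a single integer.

closure: X∖int(X∖A) = X∖∅ = {5,3,6,1,4,7,2}
Let k=closure and c=complement:
  1. A     = {5,1,4,7,2}
  2. kA    = {5,3,6,1,4,7,2}
  3. cA    = {3,6}
  4. ckA   = ∅
  5. kcA   = {5,3,6,1}
  6. ckcA  = {4,7,2}
— saturated at 6

6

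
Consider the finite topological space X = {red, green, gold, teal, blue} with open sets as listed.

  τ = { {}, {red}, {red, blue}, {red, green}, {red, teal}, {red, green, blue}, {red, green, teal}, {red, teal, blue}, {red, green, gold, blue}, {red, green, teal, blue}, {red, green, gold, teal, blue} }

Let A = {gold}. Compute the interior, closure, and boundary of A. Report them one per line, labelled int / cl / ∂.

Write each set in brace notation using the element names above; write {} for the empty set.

int(A) = {}
cl(A)  = {gold}
∂A     = {gold}

U open, U⊆A: {}. int(A) = ⋃ = {}
X∖A={red, green, teal, blue}, int(X∖A)={red, green, teal, blue}, hence cl(A)={gold}
∂A: remove int from cl → {gold}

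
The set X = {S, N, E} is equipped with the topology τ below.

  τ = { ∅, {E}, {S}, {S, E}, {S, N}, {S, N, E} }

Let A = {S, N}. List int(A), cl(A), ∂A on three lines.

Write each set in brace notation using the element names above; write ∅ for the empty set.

int(A) = {S, N}
cl(A)  = {S, N}
∂A     = ∅

interior: largest open inside A is {S, N} (from ∅, {S}, {S, N})
cl via duality: int({E}) = {E}, so X∖{E} = {S, N}
cl∖int = ∅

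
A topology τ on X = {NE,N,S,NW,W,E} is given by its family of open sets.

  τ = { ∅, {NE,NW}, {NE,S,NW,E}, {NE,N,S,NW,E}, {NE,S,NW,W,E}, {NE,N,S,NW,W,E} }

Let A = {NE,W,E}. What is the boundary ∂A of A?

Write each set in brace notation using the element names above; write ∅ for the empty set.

open subsets of A: ∅; so int(A) = ∅
closure: X∖int(X∖A) = X∖∅ = {NE,N,S,NW,W,E}
∂A = {NE,N,S,NW,W,E} minus ∅ = {NE,N,S,NW,W,E}

{NE,N,S,NW,W,E}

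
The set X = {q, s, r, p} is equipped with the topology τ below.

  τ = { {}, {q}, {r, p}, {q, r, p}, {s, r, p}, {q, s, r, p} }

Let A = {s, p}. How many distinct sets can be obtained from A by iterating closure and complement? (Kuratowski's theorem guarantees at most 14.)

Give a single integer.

6

X∖A={q, r}, int(X∖A)={q}, hence cl(A)={s, r, p}
Orbit (k=closure, c=complement):
  1. A     = {s, p}
  2. kA    = {s, r, p}
  3. cA    = {q, r}
  4. ckA   = {q}
  5. kcA   = {q, s, r, p}
  6. ckcA  = {}
(closed under both — stop)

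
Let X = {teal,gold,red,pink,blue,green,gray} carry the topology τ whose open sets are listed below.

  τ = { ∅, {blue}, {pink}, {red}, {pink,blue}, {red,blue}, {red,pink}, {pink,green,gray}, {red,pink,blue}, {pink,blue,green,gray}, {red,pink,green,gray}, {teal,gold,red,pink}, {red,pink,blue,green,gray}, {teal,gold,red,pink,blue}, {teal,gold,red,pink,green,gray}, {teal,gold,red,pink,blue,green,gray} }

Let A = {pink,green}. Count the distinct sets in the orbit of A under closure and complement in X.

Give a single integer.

X∖A={teal,gold,red,blue,gray}, int(X∖A)={red,blue}, hence cl(A)={teal,gold,pink,green,gray}
Orbit (k=closure, c=complement):
  1. A     = {pink,green}
  2. kA    = {teal,gold,pink,green,gray}
  3. cA    = {teal,gold,red,blue,gray}
  4. ckA   = {red,blue}
  5. kcA   = {teal,gold,red,blue,green,gray}
  6. kckA  = {teal,gold,red,blue}
  7. ckcA  = {pink}
  8. ckckA = {pink,green,gray}
(closed under both — stop)

8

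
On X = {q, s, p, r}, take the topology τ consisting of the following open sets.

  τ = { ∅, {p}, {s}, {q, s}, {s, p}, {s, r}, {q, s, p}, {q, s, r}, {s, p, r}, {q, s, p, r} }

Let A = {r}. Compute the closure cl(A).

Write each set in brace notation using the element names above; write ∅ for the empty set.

X∖A={q, s, p}, int(X∖A)={q, s, p}, hence cl(A)={r}

{r}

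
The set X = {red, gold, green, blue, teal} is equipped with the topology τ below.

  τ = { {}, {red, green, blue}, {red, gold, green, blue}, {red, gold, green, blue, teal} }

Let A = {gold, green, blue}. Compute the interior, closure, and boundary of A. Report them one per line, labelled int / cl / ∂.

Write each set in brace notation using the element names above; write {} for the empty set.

int(A) = {}
cl(A)  = {red, gold, green, blue, teal}
∂A     = {red, gold, green, blue, teal}

U open, U⊆A: {}. int(A) = ⋃ = {}
X∖A={red, teal}, int(X∖A)={}, hence cl(A)={red, gold, green, blue, teal}
∂A: remove int from cl → {red, gold, green, blue, teal}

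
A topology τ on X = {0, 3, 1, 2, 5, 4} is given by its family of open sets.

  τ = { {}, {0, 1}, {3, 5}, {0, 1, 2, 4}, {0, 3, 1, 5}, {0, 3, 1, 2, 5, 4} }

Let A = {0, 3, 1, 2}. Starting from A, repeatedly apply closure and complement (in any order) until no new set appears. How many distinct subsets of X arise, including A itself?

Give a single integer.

closure: X∖int(X∖A) = X∖{} = {0, 3, 1, 2, 5, 4}
Let k=closure and c=complement:
  1. A     = {0, 3, 1, 2}
  2. kA    = {0, 3, 1, 2, 5, 4}
  3. cA    = {5, 4}
  4. ckA   = {}
  5. kcA   = {3, 2, 5, 4}
  6. ckcA  = {0, 1}
  7. kckcA = {0, 1, 2, 4}
  8. ckckcA = {3, 5}
— saturated at 8

8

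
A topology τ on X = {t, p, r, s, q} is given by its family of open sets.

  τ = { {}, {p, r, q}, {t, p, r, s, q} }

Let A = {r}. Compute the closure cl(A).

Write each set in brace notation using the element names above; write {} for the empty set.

{t, p, r, s, q}

closure: X∖int(X∖A) = X∖{} = {t, p, r, s, q}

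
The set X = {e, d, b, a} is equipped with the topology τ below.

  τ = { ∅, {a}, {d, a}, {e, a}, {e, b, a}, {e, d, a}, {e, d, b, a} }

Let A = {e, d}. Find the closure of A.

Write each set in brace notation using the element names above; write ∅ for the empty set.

X∖A={b, a}, int(X∖A)={a}, hence cl(A)={e, d, b}

{e, d, b}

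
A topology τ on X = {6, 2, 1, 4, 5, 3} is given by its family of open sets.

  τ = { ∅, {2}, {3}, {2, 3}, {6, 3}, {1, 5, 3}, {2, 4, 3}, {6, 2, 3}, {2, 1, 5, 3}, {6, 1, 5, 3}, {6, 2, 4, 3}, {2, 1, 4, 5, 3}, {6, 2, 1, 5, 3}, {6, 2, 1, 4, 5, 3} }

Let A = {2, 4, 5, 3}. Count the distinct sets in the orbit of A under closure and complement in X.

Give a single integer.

6

cl via duality: int({6, 1}) = ∅, so X∖∅ = {6, 2, 1, 4, 5, 3}
Write k for closure, c for complement:
  1. A     = {2, 4, 5, 3}
  2. kA    = {6, 2, 1, 4, 5, 3}
  3. cA    = {6, 1}
  4. ckA   = ∅
  5. kcA   = {6, 1, 5}
  6. ckcA  = {2, 4, 3}
applying k or c yields no new set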